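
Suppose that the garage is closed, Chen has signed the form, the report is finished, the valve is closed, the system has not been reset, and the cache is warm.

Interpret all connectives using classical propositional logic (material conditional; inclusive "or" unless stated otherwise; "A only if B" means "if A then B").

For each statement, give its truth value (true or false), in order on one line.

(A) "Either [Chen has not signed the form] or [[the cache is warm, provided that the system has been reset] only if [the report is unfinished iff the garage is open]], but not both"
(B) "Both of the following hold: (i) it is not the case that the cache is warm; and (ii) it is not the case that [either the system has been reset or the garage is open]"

(A) True / (B) False

Let Q = "Chen has signed the form" (T), U = "the system has been reset" (F), V = "the cache is warm" (T), R = "the report is finished" (T), P = "the garage is closed" (T).

(A): This is ~Q xor ((U -> V) -> (~R <-> ~P)).

~Q = ~T = F
U -> V = F -> T = T
~R = ~T = F
~P = ~T = F
~R <-> ~P = F <-> F = T
(U -> V) -> (~R <-> ~P) = T -> T = T
~Q xor ((U -> V) -> (~R <-> ~P)) = F xor T = T
Thus (A) is true.

(B): This is ~V & ~(U | ~P).

~V = ~T = F
~P = ~T = F
U | ~P = F | F = F
~(U | ~P) = ~F = T
~V & ~(U | ~P) = F & T = F
Thus (B) is false.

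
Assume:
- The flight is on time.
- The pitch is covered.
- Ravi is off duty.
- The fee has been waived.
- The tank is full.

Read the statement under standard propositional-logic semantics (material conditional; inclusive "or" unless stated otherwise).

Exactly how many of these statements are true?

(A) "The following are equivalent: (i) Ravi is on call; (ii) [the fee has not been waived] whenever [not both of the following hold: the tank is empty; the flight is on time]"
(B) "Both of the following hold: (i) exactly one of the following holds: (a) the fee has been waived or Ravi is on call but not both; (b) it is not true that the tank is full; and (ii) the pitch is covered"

2

Let G = "Ravi is on call" (F), S = "the tank is full" (T), Q = "the flight is delayed" (F), W = "the fee has been waived" (T), M = "the pitch is covered" (T).

(A): In symbols: G <-> ((~S nand ~Q) -> ~W)

~S = ~T = F
~Q = ~F = T
~S nand ~Q = F nand T = T
~W = ~T = F
(~S nand ~Q) -> ~W = T -> F = F
G <-> ((~S nand ~Q) -> ~W) = F <-> F = T
Hence (A) is true.

(B): Parsed as ((W xor G) xor ~S) & M

W xor G = T xor F = T
~S = ~T = F
(W xor G) xor ~S = T xor F = T
((W xor G) xor ~S) & M = T & T = T
Hence (B) is true.

True statements: 2.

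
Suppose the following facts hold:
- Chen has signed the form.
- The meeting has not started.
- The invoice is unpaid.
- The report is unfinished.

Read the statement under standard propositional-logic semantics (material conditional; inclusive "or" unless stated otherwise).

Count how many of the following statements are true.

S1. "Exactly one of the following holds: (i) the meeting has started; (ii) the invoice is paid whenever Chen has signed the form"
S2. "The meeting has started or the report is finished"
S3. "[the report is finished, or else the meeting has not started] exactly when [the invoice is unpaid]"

1

Let Q = "the meeting has started" (False), P = "Chen has signed the form" (True), R = "the invoice is paid" (False), S = "the report is finished" (False).

S1: Formalization: Q xor (P -> R)

P -> R = True -> False = False
Q xor (P -> R) = False xor False = False
Hence S1 is false.

S2: This is Q or S.

Q or S = False or False = False
Hence S2 is false.

S3: Formalization: (S or not Q) iff not R

not Q = not False = True
S or not Q = False or True = True
not R = not False = True
(S or not Q) iff not R = True iff True = True
Thus S3 is true.

1 of the 3 statements is true.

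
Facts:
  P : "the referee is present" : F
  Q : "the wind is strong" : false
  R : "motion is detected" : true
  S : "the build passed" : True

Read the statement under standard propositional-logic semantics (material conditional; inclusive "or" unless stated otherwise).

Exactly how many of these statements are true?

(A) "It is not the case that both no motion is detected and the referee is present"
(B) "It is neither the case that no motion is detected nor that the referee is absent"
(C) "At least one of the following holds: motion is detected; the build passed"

(A): This is ¬R ↑ P.

¬R = ¬T = F
¬R ↑ P = F ↑ F = T
So (A) is true.

(B): Formalization: ¬R ↓ ¬P

¬R = ¬T = F
¬P = ¬F = T
¬R ↓ ¬P = F ↓ T = F
So (B) is false.

(C): Parsed as R ∨ S

R ∨ S = T ∨ T = T
Thus (C) is true.

True statements: 2 ((A), (C)).

2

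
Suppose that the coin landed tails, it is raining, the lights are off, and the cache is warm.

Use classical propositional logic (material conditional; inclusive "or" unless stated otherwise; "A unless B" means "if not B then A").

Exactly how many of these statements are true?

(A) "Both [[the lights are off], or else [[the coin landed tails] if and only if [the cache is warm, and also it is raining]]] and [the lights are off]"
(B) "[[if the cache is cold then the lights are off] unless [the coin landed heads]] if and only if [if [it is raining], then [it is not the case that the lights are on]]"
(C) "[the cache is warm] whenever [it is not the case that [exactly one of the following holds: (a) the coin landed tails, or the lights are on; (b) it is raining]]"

3

Let P = "the lights are on" (False), H = "the coin landed heads" (False), M = "the cache is warm" (True), W = "it is raining" (True).

(A): This is (not P or (not H iff (M and W))) and not P.

not P = not False = True
not H = not False = True
M and W = True and True = True
not H iff (M and W) = True iff True = True
not P or (not H iff (M and W)) = True or True = True
not P = not False = True
(not P or (not H iff (M and W))) and not P = True and True = True
Hence (A) is true.

(B): In symbols: ((not M -> not P) or H) iff (W -> not P)

not M = not True = False
not P = not False = True
not M -> not P = False -> True = True
(not M -> not P) or H = True or False = True
not P = not False = True
W -> not P = True -> True = True
((not M -> not P) or H) iff (W -> not P) = True iff True = True
Hence (B) is true.

(C): Formalization: not ((not H or P) xor W) -> M

not H = not False = True
not H or P = True or False = True
(not H or P) xor W = True xor True = False
not ((not H or P) xor W) = not False = True
not ((not H or P) xor W) -> M = True -> True = True
Thus (C) is true.

True statements: 3.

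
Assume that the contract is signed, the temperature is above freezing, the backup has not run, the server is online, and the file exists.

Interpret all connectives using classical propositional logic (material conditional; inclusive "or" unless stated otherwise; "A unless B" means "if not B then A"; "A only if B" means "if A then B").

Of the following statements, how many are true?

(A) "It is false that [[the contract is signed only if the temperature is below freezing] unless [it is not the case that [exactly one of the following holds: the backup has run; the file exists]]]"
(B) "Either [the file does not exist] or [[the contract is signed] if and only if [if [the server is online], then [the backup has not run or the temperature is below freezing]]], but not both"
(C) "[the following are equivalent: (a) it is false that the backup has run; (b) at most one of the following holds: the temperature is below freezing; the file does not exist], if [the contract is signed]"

Let P = "the contract is signed" (True), Q = "the temperature is below freezing" (False), R = "the backup has run" (False), U = "the file exists" (True), S = "the server is online" (True).

(A): Formalization: not ((P -> Q) or not (R xor U))

P -> Q = True -> False = False
R xor U = False xor True = True
not (R xor U) = not True = False
(P -> Q) or not (R xor U) = False or False = False
not ((P -> Q) or not (R xor U)) = not False = True
Hence (A) is true.

(B): This is not U xor (P iff (S -> (not R or Q))).

not U = not True = False
not R = not False = True
not R or Q = True or False = True
S -> (not R or Q) = True -> True = True
P iff (S -> (not R or Q)) = True iff True = True
not U xor (P iff (S -> (not R or Q))) = False xor True = True
Hence (B) is true.

(C): This is P -> (not R iff (Q nand not U)).

not R = not False = True
not U = not True = False
Q nand not U = False nand False = True
not R iff (Q nand not U) = True iff True = True
P -> (not R iff (Q nand not U)) = True -> True = True
Thus (C) is true.

Count: 3.

3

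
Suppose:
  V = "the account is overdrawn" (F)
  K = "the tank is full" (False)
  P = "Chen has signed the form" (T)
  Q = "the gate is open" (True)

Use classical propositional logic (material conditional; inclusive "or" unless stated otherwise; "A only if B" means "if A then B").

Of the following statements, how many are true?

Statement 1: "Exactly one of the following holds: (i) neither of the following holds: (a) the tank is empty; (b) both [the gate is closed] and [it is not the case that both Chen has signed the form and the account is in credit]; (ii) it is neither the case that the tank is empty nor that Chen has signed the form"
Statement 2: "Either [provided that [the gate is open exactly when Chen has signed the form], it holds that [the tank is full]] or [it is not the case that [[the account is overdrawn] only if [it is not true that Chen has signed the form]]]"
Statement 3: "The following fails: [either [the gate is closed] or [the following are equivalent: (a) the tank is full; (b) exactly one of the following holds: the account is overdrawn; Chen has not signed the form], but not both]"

0

Statement 1: Parsed as (¬K ↓ (¬Q ∧ (P ↑ ¬V))) ⊕ (¬K ↓ P)

¬K = ¬F = T
¬Q = ¬T = F
¬V = ¬F = T
P ↑ ¬V = T ↑ T = F
¬Q ∧ (P ↑ ¬V) = F ∧ F = F
¬K ↓ (¬Q ∧ (P ↑ ¬V)) = T ↓ F = F
¬K = ¬F = T
¬K ↓ P = T ↓ T = F
(¬K ↓ (¬Q ∧ (P ↑ ¬V))) ⊕ (¬K ↓ P) = F ⊕ F = F
Thus Statement 1 is false.

Statement 2: Parsed as ((Q ↔ P) → K) ∨ ¬(V → ¬P)

Q ↔ P = T ↔ T = T
(Q ↔ P) → K = T → F = F
¬P = ¬T = F
V → ¬P = F → F = T
¬(V → ¬P) = ¬T = F
((Q ↔ P) → K) ∨ ¬(V → ¬P) = F ∨ F = F
Hence Statement 2 is false.

Statement 3: Parsed as ¬(¬Q ⊕ (K ↔ (V ⊕ ¬P)))

¬Q = ¬T = F
¬P = ¬T = F
V ⊕ ¬P = F ⊕ F = F
K ↔ (V ⊕ ¬P) = F ↔ F = T
¬Q ⊕ (K ↔ (V ⊕ ¬P)) = F ⊕ T = T
¬(¬Q ⊕ (K ↔ (V ⊕ ¬P))) = ¬T = F
Thus Statement 3 is false.

0 of the 3 statements are true (none).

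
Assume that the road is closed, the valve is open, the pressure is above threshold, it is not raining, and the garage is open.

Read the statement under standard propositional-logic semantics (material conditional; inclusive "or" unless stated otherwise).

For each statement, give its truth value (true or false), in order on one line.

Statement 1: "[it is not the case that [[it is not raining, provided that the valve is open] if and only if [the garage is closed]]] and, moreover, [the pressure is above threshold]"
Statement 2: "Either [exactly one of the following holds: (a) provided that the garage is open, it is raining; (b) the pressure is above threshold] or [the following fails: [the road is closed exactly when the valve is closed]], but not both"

Let Q = "the valve is open" (T), S = "it is raining" (F), U = "the garage is closed" (F), R = "the pressure is above threshold" (T), P = "the road is closed" (T).

Statement 1: In symbols: ~((Q -> ~S) <-> U) & R

~S = ~F = T
Q -> ~S = T -> T = T
(Q -> ~S) <-> U = T <-> F = F
~((Q -> ~S) <-> U) = ~F = T
~((Q -> ~S) <-> U) & R = T & T = T
Thus Statement 1 is true.

Statement 2: This is ((~U -> S) xor R) xor ~(P <-> ~Q).

~U = ~F = T
~U -> S = T -> F = F
(~U -> S) xor R = F xor T = T
~Q = ~T = F
P <-> ~Q = T <-> F = F
~(P <-> ~Q) = ~F = T
((~U -> S) xor R) xor ~(P <-> ~Q) = T xor T = F
So Statement 2 is false.

Statement 1 True; Statement 2 False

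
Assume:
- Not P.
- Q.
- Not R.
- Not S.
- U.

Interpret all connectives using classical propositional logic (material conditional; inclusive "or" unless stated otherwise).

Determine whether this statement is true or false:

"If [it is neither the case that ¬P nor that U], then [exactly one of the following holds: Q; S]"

true

In symbols: (not P nor U) -> (Q xor S)

not P = not False = True
not P nor U = True nor True = False
Q xor S = True xor False = True
(not P nor U) -> (Q xor S) = False -> True = True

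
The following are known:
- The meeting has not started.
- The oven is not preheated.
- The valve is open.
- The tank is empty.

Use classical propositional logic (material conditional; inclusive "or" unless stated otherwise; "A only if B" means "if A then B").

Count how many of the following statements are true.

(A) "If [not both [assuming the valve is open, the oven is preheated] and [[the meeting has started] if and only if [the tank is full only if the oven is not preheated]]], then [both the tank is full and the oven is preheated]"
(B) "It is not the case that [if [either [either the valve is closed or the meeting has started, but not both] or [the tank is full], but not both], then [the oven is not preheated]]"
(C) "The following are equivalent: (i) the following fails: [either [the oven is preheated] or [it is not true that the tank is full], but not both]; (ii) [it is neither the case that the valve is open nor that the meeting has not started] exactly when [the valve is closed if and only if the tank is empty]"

Let R = "the valve is open" (T), Q = "the oven is preheated" (F), P = "the meeting has started" (F), S = "the tank is full" (F).

(A): This is ((R -> Q) nand (P <-> (S -> ~Q))) -> (S & Q).

R -> Q = T -> F = F
~Q = ~F = T
S -> ~Q = F -> T = T
P <-> (S -> ~Q) = F <-> T = F
(R -> Q) nand (P <-> (S -> ~Q)) = F nand F = T
S & Q = F & F = F
((R -> Q) nand (P <-> (S -> ~Q))) -> (S & Q) = T -> F = F
So (A) is false.

(B): Formalization: ~(((~R xor P) xor S) -> ~Q)

~R = ~T = F
~R xor P = F xor F = F
(~R xor P) xor S = F xor F = F
~Q = ~F = T
((~R xor P) xor S) -> ~Q = F -> T = T
~(((~R xor P) xor S) -> ~Q) = ~T = F
So (B) is false.

(C): In symbols: ~(Q xor ~S) <-> ((R nor ~P) <-> (~R <-> ~S))

~S = ~F = T
Q xor ~S = F xor T = T
~(Q xor ~S) = ~T = F
~P = ~F = T
R nor ~P = T nor T = F
~R = ~T = F
~S = ~F = T
~R <-> ~S = F <-> T = F
(R nor ~P) <-> (~R <-> ~S) = F <-> F = T
~(Q xor ~S) <-> ((R nor ~P) <-> (~R <-> ~S)) = F <-> T = F
Hence (C) is false.

0 of the 3 statements are true (none).

0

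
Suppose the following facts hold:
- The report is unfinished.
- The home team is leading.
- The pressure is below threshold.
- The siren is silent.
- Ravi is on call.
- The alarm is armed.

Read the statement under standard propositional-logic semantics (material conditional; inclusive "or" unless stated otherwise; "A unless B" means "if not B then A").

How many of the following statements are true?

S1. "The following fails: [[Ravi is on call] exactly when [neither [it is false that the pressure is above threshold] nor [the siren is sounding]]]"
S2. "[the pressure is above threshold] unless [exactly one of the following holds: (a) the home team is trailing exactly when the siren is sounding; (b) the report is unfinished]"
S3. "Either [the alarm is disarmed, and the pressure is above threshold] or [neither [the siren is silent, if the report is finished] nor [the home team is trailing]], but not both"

Let U = "Ravi is on call" (T), R = "the pressure is above threshold" (F), S = "the siren is sounding" (F), Q = "the home team is leading" (T), P = "the report is finished" (F), V = "the alarm is armed" (T).

S1: Parsed as ¬(U ↔ (¬R ↓ S))

¬R = ¬F = T
¬R ↓ S = T ↓ F = F
U ↔ (¬R ↓ S) = T ↔ F = F
¬(U ↔ (¬R ↓ S)) = ¬F = T
So S1 is true.

S2: This is R ∨ ((¬Q ↔ S) ⊕ ¬P).

¬Q = ¬T = F
¬Q ↔ S = F ↔ F = T
¬P = ¬F = T
(¬Q ↔ S) ⊕ ¬P = T ⊕ T = F
R ∨ ((¬Q ↔ S) ⊕ ¬P) = F ∨ F = F
Hence S2 is false.

S3: Parsed as (¬V ∧ R) ⊕ ((P → ¬S) ↓ ¬Q)

¬V = ¬T = F
¬V ∧ R = F ∧ F = F
¬S = ¬F = T
P → ¬S = F → T = T
¬Q = ¬T = F
(P → ¬S) ↓ ¬Q = T ↓ F = F
(¬V ∧ R) ⊕ ((P → ¬S) ↓ ¬Q) = F ⊕ F = F
Thus S3 is false.

1 of the 3 statements is true (S1).

1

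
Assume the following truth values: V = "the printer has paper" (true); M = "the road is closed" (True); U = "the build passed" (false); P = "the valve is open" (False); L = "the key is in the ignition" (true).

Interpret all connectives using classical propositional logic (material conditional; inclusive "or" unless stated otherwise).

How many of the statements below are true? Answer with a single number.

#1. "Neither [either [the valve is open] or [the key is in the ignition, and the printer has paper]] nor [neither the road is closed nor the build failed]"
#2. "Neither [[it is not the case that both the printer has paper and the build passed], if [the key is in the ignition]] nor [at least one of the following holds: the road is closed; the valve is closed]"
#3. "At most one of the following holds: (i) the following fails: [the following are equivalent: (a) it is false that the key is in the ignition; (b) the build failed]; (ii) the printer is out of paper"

1

#1: Formalization: (P or (L and V)) nor (M nor not U)

L and V = True and True = True
P or (L and V) = False or True = True
not U = not False = True
M nor not U = True nor True = False
(P or (L and V)) nor (M nor not U) = True nor False = False
Thus #1 is false.

#2: Formalization: (L -> (V nand U)) nor (M or not P)

V nand U = True nand False = True
L -> (V nand U) = True -> True = True
not P = not False = True
M or not P = True or True = True
(L -> (V nand U)) nor (M or not P) = True nor True = False
Thus #2 is false.

#3: In symbols: not (not L iff not U) nand not V

not L = not True = False
not U = not False = True
not L iff not U = False iff True = False
not (not L iff not U) = not False = True
not V = not True = False
not (not L iff not U) nand not V = True nand False = True
So #3 is true.

True statements: 1.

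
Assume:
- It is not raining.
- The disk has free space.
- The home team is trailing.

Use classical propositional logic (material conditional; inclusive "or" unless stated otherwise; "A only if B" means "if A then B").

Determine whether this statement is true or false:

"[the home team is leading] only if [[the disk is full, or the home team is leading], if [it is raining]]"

True.

Let L = "the home team is leading" (F), D = "it is raining" (F), W = "the disk is full" (F).
This is L -> (D -> (W | L)).

W | L = F | F = F
D -> (W | L) = F -> F = T
L -> (D -> (W | L)) = F -> T = T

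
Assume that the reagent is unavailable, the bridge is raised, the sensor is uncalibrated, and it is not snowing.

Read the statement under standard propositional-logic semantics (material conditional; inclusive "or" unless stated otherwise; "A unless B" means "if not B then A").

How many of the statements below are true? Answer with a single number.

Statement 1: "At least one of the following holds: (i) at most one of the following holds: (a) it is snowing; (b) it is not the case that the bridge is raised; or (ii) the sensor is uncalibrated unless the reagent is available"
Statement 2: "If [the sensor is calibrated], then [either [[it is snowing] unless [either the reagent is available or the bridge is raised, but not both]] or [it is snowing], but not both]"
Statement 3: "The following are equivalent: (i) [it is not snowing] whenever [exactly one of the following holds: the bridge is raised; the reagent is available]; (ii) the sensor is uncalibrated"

3

Let S = "it is snowing" (False), Q = "the bridge is raised" (True), R = "the sensor is calibrated" (False), P = "the reagent is available" (False).

Statement 1: Parsed as (S nand not Q) or (not R or P)

not Q = not True = False
S nand not Q = False nand False = True
not R = not False = True
not R or P = True or False = True
(S nand not Q) or (not R or P) = True or True = True
Hence Statement 1 is true.

Statement 2: This is R -> ((S or (P xor Q)) xor S).

P xor Q = False xor True = True
S or (P xor Q) = False or True = True
(S or (P xor Q)) xor S = True xor False = True
R -> ((S or (P xor Q)) xor S) = False -> True = True
Hence Statement 2 is true.

Statement 3: This is ((Q xor P) -> not S) iff not R.

Q xor P = True xor False = True
not S = not False = True
(Q xor P) -> not S = True -> True = True
not R = not False = True
((Q xor P) -> not S) iff not R = True iff True = True
Thus Statement 3 is true.

Count: 3.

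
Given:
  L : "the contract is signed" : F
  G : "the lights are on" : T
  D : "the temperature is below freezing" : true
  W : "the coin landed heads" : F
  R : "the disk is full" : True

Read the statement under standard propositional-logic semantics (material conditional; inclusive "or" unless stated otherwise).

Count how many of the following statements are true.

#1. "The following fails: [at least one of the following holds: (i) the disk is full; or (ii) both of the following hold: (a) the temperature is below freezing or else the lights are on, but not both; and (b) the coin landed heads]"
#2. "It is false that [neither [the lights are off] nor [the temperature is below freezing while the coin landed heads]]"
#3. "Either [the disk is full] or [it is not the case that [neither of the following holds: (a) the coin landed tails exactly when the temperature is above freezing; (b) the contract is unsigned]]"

1

#1: Formalization: ¬(R ∨ ((D ⊕ G) ∧ W))

D ⊕ G = T ⊕ T = F
(D ⊕ G) ∧ W = F ∧ F = F
R ∨ ((D ⊕ G) ∧ W) = T ∨ F = T
¬(R ∨ ((D ⊕ G) ∧ W)) = ¬T = F
Hence #1 is false.

#2: Parsed as ¬(¬G ↓ (D ∧ W))

¬G = ¬T = F
D ∧ W = T ∧ F = F
¬G ↓ (D ∧ W) = F ↓ F = T
¬(¬G ↓ (D ∧ W)) = ¬T = F
Hence #2 is false.

#3: In symbols: R ∨ ¬((¬W ↔ ¬D) ↓ ¬L)

¬W = ¬F = T
¬D = ¬T = F
¬W ↔ ¬D = T ↔ F = F
¬L = ¬F = T
(¬W ↔ ¬D) ↓ ¬L = F ↓ T = F
¬((¬W ↔ ¬D) ↓ ¬L) = ¬F = T
R ∨ ¬((¬W ↔ ¬D) ↓ ¬L) = T ∨ T = T
Thus #3 is true.

True statements: 1 (#3).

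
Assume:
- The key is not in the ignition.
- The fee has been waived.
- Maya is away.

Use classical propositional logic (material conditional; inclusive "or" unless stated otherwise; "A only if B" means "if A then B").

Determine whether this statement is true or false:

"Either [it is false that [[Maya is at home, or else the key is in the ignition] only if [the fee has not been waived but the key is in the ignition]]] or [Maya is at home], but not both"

The statement is false.

Let R = "Maya is at home" (False), P = "the key is in the ignition" (False), Q = "the fee has been waived" (True).
This is not ((R or P) -> (not Q and P)) xor R.

R or P = False or False = False
not Q = not True = False
not Q and P = False and False = False
(R or P) -> (not Q and P) = False -> False = True
not ((R or P) -> (not Q and P)) = not True = False
not ((R or P) -> (not Q and P)) xor R = False xor False = False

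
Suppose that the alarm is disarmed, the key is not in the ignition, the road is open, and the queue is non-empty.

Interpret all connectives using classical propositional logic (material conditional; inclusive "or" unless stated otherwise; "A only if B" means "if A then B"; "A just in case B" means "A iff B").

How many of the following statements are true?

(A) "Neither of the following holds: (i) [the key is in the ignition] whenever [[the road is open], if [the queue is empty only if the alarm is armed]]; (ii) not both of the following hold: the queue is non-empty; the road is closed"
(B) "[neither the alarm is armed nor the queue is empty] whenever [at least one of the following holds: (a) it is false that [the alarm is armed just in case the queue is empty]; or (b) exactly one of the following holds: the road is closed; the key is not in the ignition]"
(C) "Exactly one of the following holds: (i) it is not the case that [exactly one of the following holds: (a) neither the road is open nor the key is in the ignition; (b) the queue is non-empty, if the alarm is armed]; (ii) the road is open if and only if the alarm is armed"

1

Let S = "the queue is empty" (False), P = "the alarm is armed" (False), R = "the road is closed" (False), Q = "the key is in the ignition" (False).

(A): Parsed as (((S -> P) -> not R) -> Q) nor (not S nand R)

S -> P = False -> False = True
not R = not False = True
(S -> P) -> not R = True -> True = True
((S -> P) -> not R) -> Q = True -> False = False
not S = not False = True
not S nand R = True nand False = True
(((S -> P) -> not R) -> Q) nor (not S nand R) = False nor True = False
Thus (A) is false.

(B): This is (not (P iff S) or (R xor not Q)) -> (P nor S).

P iff S = False iff False = True
not (P iff S) = not True = False
not Q = not False = True
R xor not Q = False xor True = True
not (P iff S) or (R xor not Q) = False or True = True
P nor S = False nor False = True
(not (P iff S) or (R xor not Q)) -> (P nor S) = True -> True = True
Hence (B) is true.

(C): Formalization: not ((not R nor Q) xor (P -> not S)) xor (not R iff P)

not R = not False = True
not R nor Q = True nor False = False
not S = not False = True
P -> not S = False -> True = True
(not R nor Q) xor (P -> not S) = False xor True = True
not ((not R nor Q) xor (P -> not S)) = not True = False
not R = not False = True
not R iff P = True iff False = False
not ((not R nor Q) xor (P -> not S)) xor (not R iff P) = False xor False = False
So (C) is false.

True statements: 1.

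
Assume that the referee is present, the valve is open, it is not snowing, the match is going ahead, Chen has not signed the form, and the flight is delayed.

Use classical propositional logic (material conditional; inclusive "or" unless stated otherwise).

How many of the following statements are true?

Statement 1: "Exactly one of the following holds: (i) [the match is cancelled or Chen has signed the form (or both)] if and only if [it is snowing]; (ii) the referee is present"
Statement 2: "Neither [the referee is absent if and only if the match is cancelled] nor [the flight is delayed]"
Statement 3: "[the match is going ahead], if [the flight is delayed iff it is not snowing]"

1

Let S = "the match is cancelled" (F), U = "Chen has signed the form" (F), R = "it is snowing" (F), P = "the referee is present" (T), V = "the flight is delayed" (T).

Statement 1: Parsed as ((S ∨ U) ↔ R) ⊕ P

S ∨ U = F ∨ F = F
(S ∨ U) ↔ R = F ↔ F = T
((S ∨ U) ↔ R) ⊕ P = T ⊕ T = F
So Statement 1 is false.

Statement 2: Parsed as (¬P ↔ S) ↓ V

¬P = ¬T = F
¬P ↔ S = F ↔ F = T
(¬P ↔ S) ↓ V = T ↓ T = F
So Statement 2 is false.

Statement 3: Parsed as (V ↔ ¬R) → ¬S

¬R = ¬F = T
V ↔ ¬R = T ↔ T = T
¬S = ¬F = T
(V ↔ ¬R) → ¬S = T → T = T
Hence Statement 3 is true.

1 of the 3 statements is true (Statement 3).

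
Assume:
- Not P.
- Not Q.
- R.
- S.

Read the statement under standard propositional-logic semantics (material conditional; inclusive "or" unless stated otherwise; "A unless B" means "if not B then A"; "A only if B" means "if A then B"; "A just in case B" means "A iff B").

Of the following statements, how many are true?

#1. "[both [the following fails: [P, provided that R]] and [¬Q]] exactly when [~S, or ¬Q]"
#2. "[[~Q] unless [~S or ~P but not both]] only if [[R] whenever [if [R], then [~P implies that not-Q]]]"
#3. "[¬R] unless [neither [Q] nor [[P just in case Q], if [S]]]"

2

#1: Parsed as (¬(R → P) ∧ ¬Q) ↔ (¬S ∨ ¬Q)

R → P = T → F = F
¬(R → P) = ¬F = T
¬Q = ¬F = T
¬(R → P) ∧ ¬Q = T ∧ T = T
¬S = ¬T = F
¬Q = ¬F = T
¬S ∨ ¬Q = F ∨ T = T
(¬(R → P) ∧ ¬Q) ↔ (¬S ∨ ¬Q) = T ↔ T = T
Thus #1 is true.

#2: Parsed as (¬Q ∨ (¬S ⊕ ¬P)) → ((R → (¬P → ¬Q)) → R)

¬Q = ¬F = T
¬S = ¬T = F
¬P = ¬F = T
¬S ⊕ ¬P = F ⊕ T = T
¬Q ∨ (¬S ⊕ ¬P) = T ∨ T = T
¬P = ¬F = T
¬Q = ¬F = T
¬P → ¬Q = T → T = T
R → (¬P → ¬Q) = T → T = T
(R → (¬P → ¬Q)) → R = T → T = T
(¬Q ∨ (¬S ⊕ ¬P)) → ((R → (¬P → ¬Q)) → R) = T → T = T
Hence #2 is true.

#3: This is ¬R ∨ (Q ↓ (S → (P ↔ Q))).

¬R = ¬T = F
P ↔ Q = F ↔ F = T
S → (P ↔ Q) = T → T = T
Q ↓ (S → (P ↔ Q)) = F ↓ T = F
¬R ∨ (Q ↓ (S → (P ↔ Q))) = F ∨ F = F
So #3 is false.

True statements: 2.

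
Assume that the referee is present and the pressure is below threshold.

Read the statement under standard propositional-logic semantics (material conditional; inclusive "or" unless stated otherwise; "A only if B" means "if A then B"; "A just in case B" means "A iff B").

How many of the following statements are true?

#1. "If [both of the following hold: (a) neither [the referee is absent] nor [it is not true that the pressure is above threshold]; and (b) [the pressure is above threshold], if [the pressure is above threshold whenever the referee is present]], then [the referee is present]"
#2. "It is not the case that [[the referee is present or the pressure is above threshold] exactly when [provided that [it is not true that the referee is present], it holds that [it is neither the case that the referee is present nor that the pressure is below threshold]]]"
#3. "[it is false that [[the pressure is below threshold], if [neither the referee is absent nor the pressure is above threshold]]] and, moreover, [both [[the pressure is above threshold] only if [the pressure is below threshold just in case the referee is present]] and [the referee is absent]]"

1

Let P = "the referee is present" (T), Q = "the pressure is above threshold" (F).

#1: In symbols: ((¬P ↓ ¬Q) ∧ ((P → Q) → Q)) → P

¬P = ¬T = F
¬Q = ¬F = T
¬P ↓ ¬Q = F ↓ T = F
P → Q = T → F = F
(P → Q) → Q = F → F = T
(¬P ↓ ¬Q) ∧ ((P → Q) → Q) = F ∧ T = F
((¬P ↓ ¬Q) ∧ ((P → Q) → Q)) → P = F → T = T
Hence #1 is true.

#2: In symbols: ¬((P ∨ Q) ↔ (¬P → (P ↓ ¬Q)))

P ∨ Q = T ∨ F = T
¬P = ¬T = F
¬Q = ¬F = T
P ↓ ¬Q = T ↓ T = F
¬P → (P ↓ ¬Q) = F → F = T
(P ∨ Q) ↔ (¬P → (P ↓ ¬Q)) = T ↔ T = T
¬((P ∨ Q) ↔ (¬P → (P ↓ ¬Q))) = ¬T = F
So #2 is false.

#3: Parsed as ¬((¬P ↓ Q) → ¬Q) ∧ ((Q → (¬Q ↔ P)) ∧ ¬P)

¬P = ¬T = F
¬P ↓ Q = F ↓ F = T
¬Q = ¬F = T
(¬P ↓ Q) → ¬Q = T → T = T
¬((¬P ↓ Q) → ¬Q) = ¬T = F
¬Q = ¬F = T
¬Q ↔ P = T ↔ T = T
Q → (¬Q ↔ P) = F → T = T
¬P = ¬T = F
(Q → (¬Q ↔ P)) ∧ ¬P = T ∧ F = F
¬((¬P ↓ Q) → ¬Q) ∧ ((Q → (¬Q ↔ P)) ∧ ¬P) = F ∧ F = F
Hence #3 is false.

1 of the 3 statements is true (#1).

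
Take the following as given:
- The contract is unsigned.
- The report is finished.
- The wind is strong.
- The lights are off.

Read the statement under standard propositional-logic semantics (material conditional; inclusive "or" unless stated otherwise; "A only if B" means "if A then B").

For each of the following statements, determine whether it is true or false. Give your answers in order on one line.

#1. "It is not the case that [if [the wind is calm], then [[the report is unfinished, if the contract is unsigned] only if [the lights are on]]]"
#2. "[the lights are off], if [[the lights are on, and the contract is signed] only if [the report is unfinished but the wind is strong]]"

#1 false / #2 true

Let R = "the wind is strong" (True), D = "the contract is signed" (False), V = "the report is finished" (True), K = "the lights are on" (False).

#1: This is not (not R -> ((not D -> not V) -> K)).

not R = not True = False
not D = not False = True
not V = not True = False
not D -> not V = True -> False = False
(not D -> not V) -> K = False -> False = True
not R -> ((not D -> not V) -> K) = False -> True = True
not (not R -> ((not D -> not V) -> K)) = not True = False
Thus #1 is false.

#2: Formalization: ((K and D) -> (not V and R)) -> not K

K and D = False and False = False
not V = not True = False
not V and R = False and True = False
(K and D) -> (not V and R) = False -> False = True
not K = not False = True
((K and D) -> (not V and R)) -> not K = True -> True = True
Hence #2 is true.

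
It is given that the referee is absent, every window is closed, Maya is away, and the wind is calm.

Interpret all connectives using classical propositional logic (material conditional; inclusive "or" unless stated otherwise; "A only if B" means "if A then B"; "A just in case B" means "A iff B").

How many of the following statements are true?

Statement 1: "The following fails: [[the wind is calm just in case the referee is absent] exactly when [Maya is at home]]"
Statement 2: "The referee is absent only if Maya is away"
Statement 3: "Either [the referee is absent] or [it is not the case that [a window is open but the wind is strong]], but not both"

2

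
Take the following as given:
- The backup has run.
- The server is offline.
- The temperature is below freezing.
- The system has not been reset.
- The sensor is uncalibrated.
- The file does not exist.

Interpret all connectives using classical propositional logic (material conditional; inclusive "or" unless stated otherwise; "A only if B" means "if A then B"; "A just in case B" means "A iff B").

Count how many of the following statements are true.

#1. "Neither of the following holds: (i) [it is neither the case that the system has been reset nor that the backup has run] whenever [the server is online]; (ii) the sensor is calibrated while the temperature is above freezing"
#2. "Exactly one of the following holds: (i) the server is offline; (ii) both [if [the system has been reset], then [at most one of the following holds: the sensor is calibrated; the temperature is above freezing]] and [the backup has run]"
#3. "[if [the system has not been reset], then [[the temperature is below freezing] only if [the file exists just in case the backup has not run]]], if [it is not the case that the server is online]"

1

Let H = "the server is online" (F), P = "the system has been reset" (F), N = "the backup has run" (T), M = "the sensor is calibrated" (F), Q = "the temperature is below freezing" (T), V = "the file exists" (F).

#1: Formalization: (H → (P ↓ N)) ↓ (M ∧ ¬Q)

P ↓ N = F ↓ T = F
H → (P ↓ N) = F → F = T
¬Q = ¬T = F
M ∧ ¬Q = F ∧ F = F
(H → (P ↓ N)) ↓ (M ∧ ¬Q) = T ↓ F = F
So #1 is false.

#2: This is ¬H ⊕ ((P → (M ↑ ¬Q)) ∧ N).

¬H = ¬F = T
¬Q = ¬T = F
M ↑ ¬Q = F ↑ F = T
P → (M ↑ ¬Q) = F → T = T
(P → (M ↑ ¬Q)) ∧ N = T ∧ T = T
¬H ⊕ ((P → (M ↑ ¬Q)) ∧ N) = T ⊕ T = F
Hence #2 is false.

#3: Parsed as ¬H → (¬P → (Q → (V ↔ ¬N)))

¬H = ¬F = T
¬P = ¬F = T
¬N = ¬T = F
V ↔ ¬N = F ↔ F = T
Q → (V ↔ ¬N) = T → T = T
¬P → (Q → (V ↔ ¬N)) = T → T = T
¬H → (¬P → (Q → (V ↔ ¬N))) = T → T = T
Thus #3 is true.

True statements: 1 (#3).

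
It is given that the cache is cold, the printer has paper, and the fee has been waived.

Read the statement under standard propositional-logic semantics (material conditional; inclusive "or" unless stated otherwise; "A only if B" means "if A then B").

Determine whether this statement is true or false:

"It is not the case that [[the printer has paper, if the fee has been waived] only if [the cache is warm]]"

The statement is true.

Let R = "the fee has been waived" (T), Q = "the printer has paper" (T), P = "the cache is warm" (F).
Formalization: ¬((R → Q) → P)

R → Q = T → T = T
(R → Q) → P = T → F = F
¬((R → Q) → P) = ¬F = T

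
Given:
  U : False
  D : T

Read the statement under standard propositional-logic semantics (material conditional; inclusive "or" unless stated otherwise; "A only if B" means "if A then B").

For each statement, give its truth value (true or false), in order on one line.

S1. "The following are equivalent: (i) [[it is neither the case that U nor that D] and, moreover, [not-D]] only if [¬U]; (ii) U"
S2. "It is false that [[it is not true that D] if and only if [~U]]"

S1 false; S2 true

S1: Formalization: (((U nor D) and not D) -> not U) iff U

U nor D = False nor True = False
not D = not True = False
(U nor D) and not D = False and False = False
not U = not False = True
((U nor D) and not D) -> not U = False -> True = True
(((U nor D) and not D) -> not U) iff U = True iff False = False
Hence S1 is false.

S2: In symbols: not (not D iff not U)

not D = not True = False
not U = not False = True
not D iff not U = False iff True = False
not (not D iff not U) = not False = True
So S2 is true.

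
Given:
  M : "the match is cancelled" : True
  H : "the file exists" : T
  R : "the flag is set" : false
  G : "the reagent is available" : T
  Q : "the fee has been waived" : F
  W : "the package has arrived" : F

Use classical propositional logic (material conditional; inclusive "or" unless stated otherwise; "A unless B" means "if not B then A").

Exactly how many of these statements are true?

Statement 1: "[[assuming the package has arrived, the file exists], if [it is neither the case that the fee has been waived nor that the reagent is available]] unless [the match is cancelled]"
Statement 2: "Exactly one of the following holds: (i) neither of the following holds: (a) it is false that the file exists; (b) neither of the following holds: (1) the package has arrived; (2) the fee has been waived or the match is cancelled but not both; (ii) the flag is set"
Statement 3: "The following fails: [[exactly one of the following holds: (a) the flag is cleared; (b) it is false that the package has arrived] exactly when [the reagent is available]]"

3

Statement 1: This is ((Q ↓ G) → (W → H)) ∨ M.

Q ↓ G = F ↓ T = F
W → H = F → T = T
(Q ↓ G) → (W → H) = F → T = T
((Q ↓ G) → (W → H)) ∨ M = T ∨ T = T
Thus Statement 1 is true.

Statement 2: Parsed as (¬H ↓ (W ↓ (Q ⊕ M))) ⊕ R

¬H = ¬T = F
Q ⊕ M = F ⊕ T = T
W ↓ (Q ⊕ M) = F ↓ T = F
¬H ↓ (W ↓ (Q ⊕ M)) = F ↓ F = T
(¬H ↓ (W ↓ (Q ⊕ M))) ⊕ R = T ⊕ F = T
Thus Statement 2 is true.

Statement 3: Formalization: ¬((¬R ⊕ ¬W) ↔ G)

¬R = ¬F = T
¬W = ¬F = T
¬R ⊕ ¬W = T ⊕ T = F
(¬R ⊕ ¬W) ↔ G = F ↔ T = F
¬((¬R ⊕ ¬W) ↔ G) = ¬F = T
So Statement 3 is true.

Count: 3.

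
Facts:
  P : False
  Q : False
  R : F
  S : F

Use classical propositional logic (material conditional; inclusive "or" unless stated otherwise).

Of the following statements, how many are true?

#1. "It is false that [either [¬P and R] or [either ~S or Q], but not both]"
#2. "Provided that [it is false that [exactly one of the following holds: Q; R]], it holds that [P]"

#1: This is ~((~P & R) xor (~S | Q)).

~P = ~F = T
~P & R = T & F = F
~S = ~F = T
~S | Q = T | F = T
(~P & R) xor (~S | Q) = F xor T = T
~((~P & R) xor (~S | Q)) = ~T = F
So #1 is false.

#2: This is ~(Q xor R) -> P.

Q xor R = F xor F = F
~(Q xor R) = ~F = T
~(Q xor R) -> P = T -> F = F
Thus #2 is false.

Count: 0.

0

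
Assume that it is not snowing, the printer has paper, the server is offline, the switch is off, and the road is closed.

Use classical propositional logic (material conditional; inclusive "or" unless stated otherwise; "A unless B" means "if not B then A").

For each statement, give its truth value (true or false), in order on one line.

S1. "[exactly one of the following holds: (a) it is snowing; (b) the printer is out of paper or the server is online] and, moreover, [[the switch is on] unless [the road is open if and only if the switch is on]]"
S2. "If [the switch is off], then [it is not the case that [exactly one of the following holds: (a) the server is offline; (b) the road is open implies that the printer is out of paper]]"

Let P = "it is snowing" (False), Q = "the printer has paper" (True), R = "the server is online" (False), S = "the switch is on" (False), U = "the road is closed" (True).

S1: This is (P xor (not Q or R)) and (S or (not U iff S)).

not Q = not True = False
not Q or R = False or False = False
P xor (not Q or R) = False xor False = False
not U = not True = False
not U iff S = False iff False = True
S or (not U iff S) = False or True = True
(P xor (not Q or R)) and (S or (not U iff S)) = False and True = False
Thus S1 is false.

S2: Parsed as not S -> not (not R xor (not U -> not Q))

not S = not False = True
not R = not False = True
not U = not True = False
not Q = not True = False
not U -> not Q = False -> False = True
not R xor (not U -> not Q) = True xor True = False
not (not R xor (not U -> not Q)) = not False = True
not S -> not (not R xor (not U -> not Q)) = True -> True = True
So S2 is true.

S1 false / S2 true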